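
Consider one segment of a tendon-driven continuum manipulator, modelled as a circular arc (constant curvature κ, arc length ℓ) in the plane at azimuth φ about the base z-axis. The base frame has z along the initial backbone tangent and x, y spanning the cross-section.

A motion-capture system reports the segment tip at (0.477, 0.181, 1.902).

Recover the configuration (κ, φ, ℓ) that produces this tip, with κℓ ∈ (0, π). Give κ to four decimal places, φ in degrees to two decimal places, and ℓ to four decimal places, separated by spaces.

ρ = √(x²+y²) = √(0.477² + 0.181²) = 0.51019
φ = atan2(y, x) mod 360° = atan2(0.181, 0.477) = 20.7795°
|p|² = ρ² + z² = 0.51019² + 1.902² = 3.87789
κ = 2ρ / |p|² = 2×0.51019 / 3.87789 = 0.26313
θ = 2·atan2(ρ, z) = 2·atan2(0.51019, 1.902) = 0.52414 rad
ℓ = θ/κ = 0.52414/0.26313 = 1.99196

0.2631 20.78 1.9920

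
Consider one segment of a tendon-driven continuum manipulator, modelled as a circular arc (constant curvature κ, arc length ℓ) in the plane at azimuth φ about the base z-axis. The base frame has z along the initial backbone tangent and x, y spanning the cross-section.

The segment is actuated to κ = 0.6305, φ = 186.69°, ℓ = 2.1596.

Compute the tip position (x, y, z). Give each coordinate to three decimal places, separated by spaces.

-1.248 -0.146 1.551

θ = κ·ℓ = 0.6305 × 2.1596 = 1.36163 rad
ρ = (1 − cos θ)/κ = (1 − 0.20765)/0.6305 = 1.25671
z = sin θ / κ = 0.97820/0.6305 = 1.55147
x = ρ cos φ = 1.25671 × cos(186.69°) = -1.24815
y = ρ sin φ = 1.25671 × sin(186.69°) = -0.14640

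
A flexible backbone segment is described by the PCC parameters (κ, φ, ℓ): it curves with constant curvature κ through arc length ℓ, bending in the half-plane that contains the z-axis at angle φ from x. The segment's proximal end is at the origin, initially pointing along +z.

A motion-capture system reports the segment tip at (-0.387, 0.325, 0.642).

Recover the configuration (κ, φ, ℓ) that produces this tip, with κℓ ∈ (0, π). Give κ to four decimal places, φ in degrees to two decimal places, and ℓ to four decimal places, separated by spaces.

ρ = √(x²+y²) = √(-0.387² + 0.325²) = 0.50537
φ = atan2(y, x) mod 360° = atan2(0.325, -0.387) = 139.9767°
|p|² = ρ² + z² = 0.50537² + 0.642² = 0.66756
κ = 2ρ / |p|² = 2×0.50537 / 0.66756 = 1.51407
θ = 2·atan2(ρ, z) = 2·atan2(0.50537, 0.642) = 1.33374 rad
ℓ = θ/κ = 1.33374/1.51407 = 0.88090

1.5141 139.98 0.8809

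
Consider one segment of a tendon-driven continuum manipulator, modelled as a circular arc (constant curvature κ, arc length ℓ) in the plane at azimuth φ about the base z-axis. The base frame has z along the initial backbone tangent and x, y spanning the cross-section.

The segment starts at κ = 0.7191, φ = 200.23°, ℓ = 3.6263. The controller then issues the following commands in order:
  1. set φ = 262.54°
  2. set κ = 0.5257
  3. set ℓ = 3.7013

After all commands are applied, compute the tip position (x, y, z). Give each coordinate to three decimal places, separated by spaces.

initial: κ=0.7191, φ=200.23°, ℓ=3.6263
cmd 1: set φ=262.54° → (κ,φ,ℓ)=(0.7191,262.54°,3.6263) → tip=(-0.3360,-2.5658,0.7077)
cmd 2: set κ=0.5257 → (κ,φ,ℓ)=(0.5257,262.54°,3.6263) → tip=(-0.3283,-2.5072,1.7961)
cmd 3: set ℓ=3.7013 → (κ,φ,ℓ)=(0.5257,262.54°,3.7013) → tip=(-0.3374,-2.5769,1.7701)

-0.337 -2.577 1.770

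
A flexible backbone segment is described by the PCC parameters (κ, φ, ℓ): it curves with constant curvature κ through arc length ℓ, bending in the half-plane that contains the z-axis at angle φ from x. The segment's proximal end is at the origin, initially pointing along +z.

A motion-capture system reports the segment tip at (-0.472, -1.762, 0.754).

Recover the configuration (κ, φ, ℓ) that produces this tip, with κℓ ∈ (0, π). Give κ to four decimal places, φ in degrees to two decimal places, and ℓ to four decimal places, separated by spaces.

0.9364 255.00 2.5177

ρ = √(x²+y²) = √(-0.472² + -1.762²) = 1.82412
φ = atan2(y, x) mod 360° = atan2(-1.762, -0.472) = 255.0038°
|p|² = ρ² + z² = 1.82412² + 0.754² = 3.89594
κ = 2ρ / |p|² = 2×1.82412 / 3.89594 = 0.93642
θ = 2·atan2(ρ, z) = 2·atan2(1.82412, 0.754) = 2.35767 rad
ℓ = θ/κ = 2.35767/0.93642 = 2.51774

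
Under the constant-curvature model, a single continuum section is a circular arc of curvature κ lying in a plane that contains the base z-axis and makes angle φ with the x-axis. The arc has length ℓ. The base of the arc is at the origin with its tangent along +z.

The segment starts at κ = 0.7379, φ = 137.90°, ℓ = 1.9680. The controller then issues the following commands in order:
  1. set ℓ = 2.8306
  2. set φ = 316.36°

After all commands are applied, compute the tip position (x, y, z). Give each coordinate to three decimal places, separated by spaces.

1.466 -1.398 1.177

initial: κ=0.7379, φ=137.90°, ℓ=1.9680
cmd 1: set ℓ=2.8306 → (κ,φ,ℓ)=(0.7379,137.90°,2.8306) → tip=(-1.5033,1.3584,1.1775)
cmd 2: set φ=316.36° → (κ,φ,ℓ)=(0.7379,316.36°,2.8306) → tip=(1.4663,-1.3983,1.1775)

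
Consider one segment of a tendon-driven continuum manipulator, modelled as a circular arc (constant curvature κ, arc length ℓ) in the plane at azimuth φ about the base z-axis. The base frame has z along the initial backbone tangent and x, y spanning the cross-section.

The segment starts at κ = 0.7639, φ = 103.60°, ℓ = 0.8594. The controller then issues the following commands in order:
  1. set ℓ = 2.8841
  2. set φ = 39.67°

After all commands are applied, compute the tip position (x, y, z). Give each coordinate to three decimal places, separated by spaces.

1.603 1.330 1.056

initial: κ=0.7639, φ=103.60°, ℓ=0.8594
cmd 1: set ℓ=2.8841 → (κ,φ,ℓ)=(0.7639,103.60°,2.8841) → tip=(-0.4898,2.0244,1.0559)
cmd 2: set φ=39.67° → (κ,φ,ℓ)=(0.7639,39.67°,2.8841) → tip=(1.6032,1.3296,1.0559)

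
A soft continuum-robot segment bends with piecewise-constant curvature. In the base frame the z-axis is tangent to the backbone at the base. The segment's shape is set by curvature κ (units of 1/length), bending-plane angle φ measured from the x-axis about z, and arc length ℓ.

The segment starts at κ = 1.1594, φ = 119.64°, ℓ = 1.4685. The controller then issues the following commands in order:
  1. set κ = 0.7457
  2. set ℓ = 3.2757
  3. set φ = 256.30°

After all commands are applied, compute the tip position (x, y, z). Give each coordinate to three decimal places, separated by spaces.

-0.561 -2.300 0.863

initial: κ=1.1594, φ=119.64°, ℓ=1.4685
cmd 1: set κ=0.7457 → (κ,φ,ℓ)=(0.7457,119.64°,1.4685) → tip=(-0.3595,0.6317,1.1921)
cmd 2: set ℓ=3.2757 → (κ,φ,ℓ)=(0.7457,119.64°,3.2757) → tip=(-1.1709,2.0578,0.8628)
cmd 3: set φ=256.30° → (κ,φ,ℓ)=(0.7457,256.30°,3.2757) → tip=(-0.5607,-2.3003,0.8628)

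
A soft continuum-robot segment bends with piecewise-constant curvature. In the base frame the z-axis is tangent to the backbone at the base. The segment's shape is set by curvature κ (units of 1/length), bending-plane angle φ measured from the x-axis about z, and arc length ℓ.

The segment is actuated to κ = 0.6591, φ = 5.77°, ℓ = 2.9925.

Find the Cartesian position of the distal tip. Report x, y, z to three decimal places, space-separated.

2.100 0.212 1.397

θ = κ·ℓ = 0.6591 × 2.9925 = 1.97236 rad
ρ = (1 − cos θ)/κ = (1 − -0.39086)/0.6591 = 2.11023
z = sin θ / κ = 0.92045/0.6591 = 1.39653
x = ρ cos φ = 2.11023 × cos(5.77°) = 2.09954
y = ρ sin φ = 2.11023 × sin(5.77°) = 0.21215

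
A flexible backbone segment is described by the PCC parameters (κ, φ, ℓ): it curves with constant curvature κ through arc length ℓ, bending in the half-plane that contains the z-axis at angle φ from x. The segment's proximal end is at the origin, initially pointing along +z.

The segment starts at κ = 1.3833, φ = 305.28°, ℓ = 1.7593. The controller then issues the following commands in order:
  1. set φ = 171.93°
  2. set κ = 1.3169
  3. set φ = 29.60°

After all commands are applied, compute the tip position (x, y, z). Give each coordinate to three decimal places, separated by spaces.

initial: κ=1.3833, φ=305.28°, ℓ=1.7593
cmd 1: set φ=171.93° → (κ,φ,ℓ)=(1.3833,171.93°,1.7593) → tip=(-1.2595,0.1786,0.4701)
cmd 2: set κ=1.3169 → (κ,φ,ℓ)=(1.3169,171.93°,1.7593) → tip=(-1.2621,0.1790,0.5577)
cmd 3: set φ=29.60° → (κ,φ,ℓ)=(1.3169,29.60°,1.7593) → tip=(1.1084,0.6297,0.5577)

1.108 0.630 0.558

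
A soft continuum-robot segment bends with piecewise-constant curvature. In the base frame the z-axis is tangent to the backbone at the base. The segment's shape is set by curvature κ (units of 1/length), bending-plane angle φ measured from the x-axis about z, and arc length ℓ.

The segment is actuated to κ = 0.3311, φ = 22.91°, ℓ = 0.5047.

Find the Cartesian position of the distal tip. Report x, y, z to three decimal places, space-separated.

θ = κ·ℓ = 0.3311 × 0.5047 = 0.16711 rad
ρ = (1 − cos θ)/κ = (1 − 0.98607)/0.3311 = 0.04207
z = sin θ / κ = 0.16633/0.3311 = 0.50235
x = ρ cos φ = 0.04207 × cos(22.91°) = 0.03875
y = ρ sin φ = 0.04207 × sin(22.91°) = 0.01638

0.039 0.016 0.502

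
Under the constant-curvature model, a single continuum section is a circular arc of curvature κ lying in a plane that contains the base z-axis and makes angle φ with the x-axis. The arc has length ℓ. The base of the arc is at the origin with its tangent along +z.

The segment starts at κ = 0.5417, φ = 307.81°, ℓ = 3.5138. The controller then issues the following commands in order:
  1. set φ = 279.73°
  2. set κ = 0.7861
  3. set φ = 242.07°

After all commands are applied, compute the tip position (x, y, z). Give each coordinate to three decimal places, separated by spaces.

-1.149 -2.168 0.471

initial: κ=0.5417, φ=307.81°, ℓ=3.5138
cmd 1: set φ=279.73° → (κ,φ,ℓ)=(0.5417,279.73°,3.5138) → tip=(0.4139,-2.4136,1.7449)
cmd 2: set κ=0.7861 → (κ,φ,ℓ)=(0.7861,279.73°,3.5138) → tip=(0.4147,-2.4184,0.4711)
cmd 3: set φ=242.07° → (κ,φ,ℓ)=(0.7861,242.07°,3.5138) → tip=(-1.1493,-2.1679,0.4711)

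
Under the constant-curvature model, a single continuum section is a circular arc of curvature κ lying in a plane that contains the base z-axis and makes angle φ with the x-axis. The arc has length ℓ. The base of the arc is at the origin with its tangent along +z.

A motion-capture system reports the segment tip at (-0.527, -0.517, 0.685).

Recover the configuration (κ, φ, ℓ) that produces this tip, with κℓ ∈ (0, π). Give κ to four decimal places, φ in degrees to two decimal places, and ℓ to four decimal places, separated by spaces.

1.4558 224.45 1.1304

ρ = √(x²+y²) = √(-0.527² + -0.517²) = 0.73825
φ = atan2(y, x) mod 360° = atan2(-0.517, -0.527) = 224.4512°
|p|² = ρ² + z² = 0.73825² + 0.685² = 1.01424
κ = 2ρ / |p|² = 2×0.73825 / 1.01424 = 1.45577
θ = 2·atan2(ρ, z) = 2·atan2(0.73825, 0.685) = 1.64559 rad
ℓ = θ/κ = 1.64559/1.45577 = 1.13039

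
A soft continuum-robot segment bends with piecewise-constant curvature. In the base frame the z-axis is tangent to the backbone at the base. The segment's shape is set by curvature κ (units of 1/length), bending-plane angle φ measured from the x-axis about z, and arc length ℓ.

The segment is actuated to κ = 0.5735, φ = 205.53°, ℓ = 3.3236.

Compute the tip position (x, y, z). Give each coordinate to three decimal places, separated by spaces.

-2.091 -0.999 1.647

θ = κ·ℓ = 0.5735 × 3.3236 = 1.90608 rad
ρ = (1 − cos θ)/κ = (1 − -0.32904)/0.5735 = 2.31742
z = sin θ / κ = 0.94432/0.5735 = 1.64658
x = ρ cos φ = 2.31742 × cos(205.53°) = -2.09115
y = ρ sin φ = 2.31742 × sin(205.53°) = -0.99877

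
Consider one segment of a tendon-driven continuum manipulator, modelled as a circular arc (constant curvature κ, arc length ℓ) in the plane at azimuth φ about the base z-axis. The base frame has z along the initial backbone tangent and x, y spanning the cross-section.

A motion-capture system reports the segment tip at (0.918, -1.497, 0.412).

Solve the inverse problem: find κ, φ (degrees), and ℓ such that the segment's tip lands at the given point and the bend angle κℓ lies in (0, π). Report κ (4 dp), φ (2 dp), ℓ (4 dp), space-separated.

1.0795 301.52 2.4833

ρ = √(x²+y²) = √(0.918² + -1.497²) = 1.75606
φ = atan2(y, x) mod 360° = atan2(-1.497, 0.918) = 301.5177°
|p|² = ρ² + z² = 1.75606² + 0.412² = 3.25348
κ = 2ρ / |p|² = 2×1.75606 / 3.25348 = 1.07950
θ = 2·atan2(ρ, z) = 2·atan2(1.75606, 0.412) = 2.68070 rad
ℓ = θ/κ = 2.68070/1.07950 = 2.48329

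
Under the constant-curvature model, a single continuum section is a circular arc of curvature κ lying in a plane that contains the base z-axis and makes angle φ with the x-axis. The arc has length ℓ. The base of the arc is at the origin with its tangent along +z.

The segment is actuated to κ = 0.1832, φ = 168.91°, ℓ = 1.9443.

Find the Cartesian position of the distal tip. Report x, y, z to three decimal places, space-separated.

-0.336 0.066 1.903

θ = κ·ℓ = 0.1832 × 1.9443 = 0.35620 rad
ρ = (1 − cos θ)/κ = (1 − 0.93723)/0.1832 = 0.34263
z = sin θ / κ = 0.34871/0.1832 = 1.90345
x = ρ cos φ = 0.34263 × cos(168.91°) = -0.33623
y = ρ sin φ = 0.34263 × sin(168.91°) = 0.06591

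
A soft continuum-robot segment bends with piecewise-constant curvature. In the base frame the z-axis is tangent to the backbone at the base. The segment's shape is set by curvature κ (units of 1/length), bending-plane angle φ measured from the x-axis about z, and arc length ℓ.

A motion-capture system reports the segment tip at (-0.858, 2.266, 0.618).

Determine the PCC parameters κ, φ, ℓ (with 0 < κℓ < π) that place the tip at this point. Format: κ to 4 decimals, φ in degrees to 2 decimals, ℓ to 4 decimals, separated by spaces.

ρ = √(x²+y²) = √(-0.858² + 2.266²) = 2.42300
φ = atan2(y, x) mod 360° = atan2(2.266, -0.858) = 110.7387°
|p|² = ρ² + z² = 2.42300² + 0.618² = 6.25284
κ = 2ρ / |p|² = 2×2.42300 / 6.25284 = 0.77501
θ = 2·atan2(ρ, z) = 2·atan2(2.42300, 0.618) = 2.64213 rad
ℓ = θ/κ = 2.64213/0.77501 = 3.40917

0.7750 110.74 3.4092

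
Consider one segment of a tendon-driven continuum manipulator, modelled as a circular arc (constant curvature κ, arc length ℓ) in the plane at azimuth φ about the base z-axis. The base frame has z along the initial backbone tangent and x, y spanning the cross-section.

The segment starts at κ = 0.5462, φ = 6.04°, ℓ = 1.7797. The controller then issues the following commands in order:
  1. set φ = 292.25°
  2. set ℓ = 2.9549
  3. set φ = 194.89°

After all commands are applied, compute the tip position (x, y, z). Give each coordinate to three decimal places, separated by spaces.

initial: κ=0.5462, φ=6.04°, ℓ=1.7797
cmd 1: set φ=292.25° → (κ,φ,ℓ)=(0.5462,292.25°,1.7797) → tip=(0.3025,-0.7395,1.5124)
cmd 2: set ℓ=2.9549 → (κ,φ,ℓ)=(0.5462,292.25°,2.9549) → tip=(0.7232,-1.7676,1.8291)
cmd 3: set φ=194.89° → (κ,φ,ℓ)=(0.5462,194.89°,2.9549) → tip=(-1.8457,-0.4908,1.8291)

-1.846 -0.491 1.829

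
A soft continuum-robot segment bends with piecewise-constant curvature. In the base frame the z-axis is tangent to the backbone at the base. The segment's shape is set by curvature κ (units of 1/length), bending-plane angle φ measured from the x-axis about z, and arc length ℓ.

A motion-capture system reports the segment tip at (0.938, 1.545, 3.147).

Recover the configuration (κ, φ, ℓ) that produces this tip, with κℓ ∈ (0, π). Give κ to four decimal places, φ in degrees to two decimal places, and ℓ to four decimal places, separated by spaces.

ρ = √(x²+y²) = √(0.938² + 1.545²) = 1.80745
φ = atan2(y, x) mod 360° = atan2(1.545, 0.938) = 58.7372°
|p|² = ρ² + z² = 1.80745² + 3.147² = 13.17048
κ = 2ρ / |p|² = 2×1.80745 / 13.17048 = 0.27447
θ = 2·atan2(ρ, z) = 2·atan2(1.80745, 3.147) = 1.04268 rad
ℓ = θ/κ = 1.04268/0.27447 = 3.79888

0.2745 58.74 3.7989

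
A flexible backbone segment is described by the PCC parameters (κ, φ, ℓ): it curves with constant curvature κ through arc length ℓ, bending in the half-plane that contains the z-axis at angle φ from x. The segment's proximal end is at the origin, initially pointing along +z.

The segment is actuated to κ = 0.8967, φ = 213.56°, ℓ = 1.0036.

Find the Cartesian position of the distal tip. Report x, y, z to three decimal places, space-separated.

-0.352 -0.233 0.874

θ = κ·ℓ = 0.8967 × 1.0036 = 0.89993 rad
ρ = (1 − cos θ)/κ = (1 − 0.62167)/0.8967 = 0.42192
z = sin θ / κ = 0.78328/0.8967 = 0.87352
x = ρ cos φ = 0.42192 × cos(213.56°) = -0.35159
y = ρ sin φ = 0.42192 × sin(213.56°) = -0.23324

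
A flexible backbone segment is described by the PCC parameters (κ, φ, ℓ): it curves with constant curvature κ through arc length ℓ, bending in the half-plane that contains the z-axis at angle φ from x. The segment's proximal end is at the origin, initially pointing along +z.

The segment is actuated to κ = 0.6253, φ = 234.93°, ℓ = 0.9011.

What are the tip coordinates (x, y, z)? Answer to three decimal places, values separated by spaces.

θ = κ·ℓ = 0.6253 × 0.9011 = 0.56346 rad
ρ = (1 − cos θ)/κ = (1 − 0.84541)/0.6253 = 0.24722
z = sin θ / κ = 0.53411/0.6253 = 0.85417
x = ρ cos φ = 0.24722 × cos(234.93°) = -0.14205
y = ρ sin φ = 0.24722 × sin(234.93°) = -0.20234

-0.142 -0.202 0.854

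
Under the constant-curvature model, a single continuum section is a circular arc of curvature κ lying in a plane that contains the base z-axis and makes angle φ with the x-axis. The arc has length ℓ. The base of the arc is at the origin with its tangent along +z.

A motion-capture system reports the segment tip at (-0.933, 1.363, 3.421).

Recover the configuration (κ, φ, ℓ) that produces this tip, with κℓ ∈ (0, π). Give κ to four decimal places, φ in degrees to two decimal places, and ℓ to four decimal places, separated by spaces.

ρ = √(x²+y²) = √(-0.933² + 1.363²) = 1.65174
φ = atan2(y, x) mod 360° = atan2(1.363, -0.933) = 124.3924°
|p|² = ρ² + z² = 1.65174² + 3.421² = 14.43150
κ = 2ρ / |p|² = 2×1.65174 / 14.43150 = 0.22891
θ = 2·atan2(ρ, z) = 2·atan2(1.65174, 3.421) = 0.89963 rad
ℓ = θ/κ = 0.89963/0.22891 = 3.93008

0.2289 124.39 3.9301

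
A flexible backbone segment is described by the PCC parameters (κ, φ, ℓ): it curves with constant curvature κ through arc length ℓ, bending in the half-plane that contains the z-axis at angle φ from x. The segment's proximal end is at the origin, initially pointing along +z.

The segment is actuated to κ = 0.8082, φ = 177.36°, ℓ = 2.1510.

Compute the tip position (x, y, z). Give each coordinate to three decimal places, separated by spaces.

θ = κ·ℓ = 0.8082 × 2.1510 = 1.73844 rad
ρ = (1 − cos θ)/κ = (1 − -0.16686)/0.8082 = 1.44377
z = sin θ / κ = 0.98598/0.8082 = 1.21997
x = ρ cos φ = 1.44377 × cos(177.36°) = -1.44224
y = ρ sin φ = 1.44377 × sin(177.36°) = 0.06650

-1.442 0.067 1.220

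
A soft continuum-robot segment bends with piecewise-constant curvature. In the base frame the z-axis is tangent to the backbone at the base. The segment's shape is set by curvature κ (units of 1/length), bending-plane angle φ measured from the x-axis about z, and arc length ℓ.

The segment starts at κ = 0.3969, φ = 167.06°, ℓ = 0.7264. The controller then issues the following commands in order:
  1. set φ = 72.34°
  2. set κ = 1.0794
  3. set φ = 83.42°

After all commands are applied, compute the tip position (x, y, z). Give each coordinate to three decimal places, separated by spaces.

0.031 0.269 0.654

initial: κ=0.3969, φ=167.06°, ℓ=0.7264
cmd 1: set φ=72.34° → (κ,φ,ℓ)=(0.3969,72.34°,0.7264) → tip=(0.0315,0.0991,0.7164)
cmd 2: set κ=1.0794 → (κ,φ,ℓ)=(1.0794,72.34°,0.7264) → tip=(0.0821,0.2577,0.6542)
cmd 3: set φ=83.42° → (κ,φ,ℓ)=(1.0794,83.42°,0.7264) → tip=(0.0310,0.2687,0.6542)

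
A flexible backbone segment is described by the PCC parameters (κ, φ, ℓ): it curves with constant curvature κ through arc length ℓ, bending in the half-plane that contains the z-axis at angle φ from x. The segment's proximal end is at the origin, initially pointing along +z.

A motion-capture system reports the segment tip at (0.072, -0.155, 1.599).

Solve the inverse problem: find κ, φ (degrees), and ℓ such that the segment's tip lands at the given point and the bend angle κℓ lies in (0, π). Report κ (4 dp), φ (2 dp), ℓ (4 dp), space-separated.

ρ = √(x²+y²) = √(0.072² + -0.155²) = 0.17091
φ = atan2(y, x) mod 360° = atan2(-0.155, 0.072) = 294.9156°
|p|² = ρ² + z² = 0.17091² + 1.599² = 2.58601
κ = 2ρ / |p|² = 2×0.17091 / 2.58601 = 0.13218
θ = 2·atan2(ρ, z) = 2·atan2(0.17091, 1.599) = 0.21296 rad
ℓ = θ/κ = 0.21296/0.13218 = 1.61115

0.1322 294.92 1.6112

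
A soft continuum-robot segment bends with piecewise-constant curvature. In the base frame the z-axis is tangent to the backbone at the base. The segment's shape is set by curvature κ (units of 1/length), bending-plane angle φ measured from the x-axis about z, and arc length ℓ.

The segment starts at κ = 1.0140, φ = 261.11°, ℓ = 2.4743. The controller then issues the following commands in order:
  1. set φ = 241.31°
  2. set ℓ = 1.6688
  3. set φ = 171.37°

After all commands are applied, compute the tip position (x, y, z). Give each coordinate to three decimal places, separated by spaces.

-1.093 0.166 0.979

initial: κ=1.0140, φ=261.11°, ℓ=2.4743
cmd 1: set φ=241.31° → (κ,φ,ℓ)=(1.0140,241.31°,2.4743) → tip=(-0.8553,-1.5628,0.5831)
cmd 2: set ℓ=1.6688 → (κ,φ,ℓ)=(1.0140,241.31°,1.6688) → tip=(-0.5308,-0.9699,0.9789)
cmd 3: set φ=171.37° → (κ,φ,ℓ)=(1.0140,171.37°,1.6688) → tip=(-1.0931,0.1659,0.9789)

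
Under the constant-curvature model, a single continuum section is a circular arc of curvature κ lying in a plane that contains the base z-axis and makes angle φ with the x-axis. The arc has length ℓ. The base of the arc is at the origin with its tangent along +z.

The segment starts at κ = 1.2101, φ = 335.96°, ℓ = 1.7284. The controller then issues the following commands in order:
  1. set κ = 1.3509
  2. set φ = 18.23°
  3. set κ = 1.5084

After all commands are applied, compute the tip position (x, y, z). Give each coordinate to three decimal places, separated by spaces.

1.172 0.386 0.338

initial: κ=1.2101, φ=335.96°, ℓ=1.7284
cmd 1: set κ=1.3509 → (κ,φ,ℓ)=(1.3509,335.96°,1.7284) → tip=(1.1438,-0.5102,0.5345)
cmd 2: set φ=18.23° → (κ,φ,ℓ)=(1.3509,18.23°,1.7284) → tip=(1.1896,0.3918,0.5345)
cmd 3: set κ=1.5084 → (κ,φ,ℓ)=(1.5084,18.23°,1.7284) → tip=(1.1715,0.3859,0.3377)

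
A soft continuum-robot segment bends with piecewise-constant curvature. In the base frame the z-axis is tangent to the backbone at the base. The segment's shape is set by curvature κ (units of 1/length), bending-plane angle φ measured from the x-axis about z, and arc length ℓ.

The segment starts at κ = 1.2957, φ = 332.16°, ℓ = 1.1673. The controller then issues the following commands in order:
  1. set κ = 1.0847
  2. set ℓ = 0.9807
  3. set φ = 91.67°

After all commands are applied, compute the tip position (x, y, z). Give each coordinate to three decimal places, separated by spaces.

initial: κ=1.2957, φ=332.16°, ℓ=1.1673
cmd 1: set κ=1.0847 → (κ,φ,ℓ)=(1.0847,332.16°,1.1673) → tip=(0.5707,-0.3014,0.8795)
cmd 2: set ℓ=0.9807 → (κ,φ,ℓ)=(1.0847,332.16°,0.9807) → tip=(0.4194,-0.2215,0.8059)
cmd 3: set φ=91.67° → (κ,φ,ℓ)=(1.0847,91.67°,0.9807) → tip=(-0.0138,0.4740,0.8059)

-0.014 0.474 0.806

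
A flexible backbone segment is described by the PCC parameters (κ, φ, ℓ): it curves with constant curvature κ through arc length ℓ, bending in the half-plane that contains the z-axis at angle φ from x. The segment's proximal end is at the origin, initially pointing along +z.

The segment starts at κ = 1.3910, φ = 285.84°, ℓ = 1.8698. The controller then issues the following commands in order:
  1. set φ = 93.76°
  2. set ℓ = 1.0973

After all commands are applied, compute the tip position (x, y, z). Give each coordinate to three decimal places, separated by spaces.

-0.045 0.685 0.718

initial: κ=1.3910, φ=285.84°, ℓ=1.8698
cmd 1: set φ=93.76° → (κ,φ,ℓ)=(1.3910,93.76°,1.8698) → tip=(-0.0876,1.3324,0.3700)
cmd 2: set ℓ=1.0973 → (κ,φ,ℓ)=(1.3910,93.76°,1.0973) → tip=(-0.0450,0.6855,0.7182)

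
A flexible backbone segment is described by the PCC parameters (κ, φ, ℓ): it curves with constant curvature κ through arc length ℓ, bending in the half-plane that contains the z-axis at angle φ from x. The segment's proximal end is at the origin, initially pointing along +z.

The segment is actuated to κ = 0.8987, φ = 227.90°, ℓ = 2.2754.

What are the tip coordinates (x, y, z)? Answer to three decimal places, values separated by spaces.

θ = κ·ℓ = 0.8987 × 2.2754 = 2.04490 rad
ρ = (1 − cos θ)/κ = (1 − -0.45654)/0.8987 = 1.62072
z = sin θ / κ = 0.88970/0.8987 = 0.98999
x = ρ cos φ = 1.62072 × cos(227.90°) = -1.08658
y = ρ sin φ = 1.62072 × sin(227.90°) = -1.20254

-1.087 -1.203 0.990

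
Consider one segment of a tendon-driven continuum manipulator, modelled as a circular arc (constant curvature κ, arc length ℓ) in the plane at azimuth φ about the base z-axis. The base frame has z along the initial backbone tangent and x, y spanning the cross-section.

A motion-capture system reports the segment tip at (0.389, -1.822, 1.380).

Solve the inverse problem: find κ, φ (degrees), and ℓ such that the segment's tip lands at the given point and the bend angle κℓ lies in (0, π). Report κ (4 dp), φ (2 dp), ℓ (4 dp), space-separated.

0.6932 282.05 2.6927

ρ = √(x²+y²) = √(0.389² + -1.822²) = 1.86306
φ = atan2(y, x) mod 360° = atan2(-1.822, 0.389) = 282.0518°
|p|² = ρ² + z² = 1.86306² + 1.380² = 5.37540
κ = 2ρ / |p|² = 2×1.86306 / 5.37540 = 0.69318
θ = 2·atan2(ρ, z) = 2·atan2(1.86306, 1.380) = 1.86653 rad
ℓ = θ/κ = 1.86653/0.69318 = 2.69270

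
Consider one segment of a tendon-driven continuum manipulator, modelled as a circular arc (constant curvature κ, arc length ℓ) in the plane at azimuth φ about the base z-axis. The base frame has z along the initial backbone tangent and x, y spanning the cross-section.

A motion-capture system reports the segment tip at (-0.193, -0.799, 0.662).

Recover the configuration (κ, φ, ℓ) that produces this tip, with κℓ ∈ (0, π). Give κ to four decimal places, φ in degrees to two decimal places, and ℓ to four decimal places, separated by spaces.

ρ = √(x²+y²) = √(-0.193² + -0.799²) = 0.82198
φ = atan2(y, x) mod 360° = atan2(-0.799, -0.193) = 256.4202°
|p|² = ρ² + z² = 0.82198² + 0.662² = 1.11389
κ = 2ρ / |p|² = 2×0.82198 / 1.11389 = 1.47587
θ = 2·atan2(ρ, z) = 2·atan2(0.82198, 0.662) = 1.78558 rad
ℓ = θ/κ = 1.78558/1.47587 = 1.20985

1.4759 256.42 1.2098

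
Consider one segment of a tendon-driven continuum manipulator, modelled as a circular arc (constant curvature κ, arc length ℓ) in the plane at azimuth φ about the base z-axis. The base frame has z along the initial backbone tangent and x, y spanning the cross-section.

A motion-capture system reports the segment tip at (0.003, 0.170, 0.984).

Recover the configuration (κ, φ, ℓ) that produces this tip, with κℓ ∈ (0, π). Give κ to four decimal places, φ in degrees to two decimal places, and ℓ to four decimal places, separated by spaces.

ρ = √(x²+y²) = √(0.003² + 0.170²) = 0.17003
φ = atan2(y, x) mod 360° = atan2(0.170, 0.003) = 88.9890°
|p|² = ρ² + z² = 0.17003² + 0.984² = 0.99716
κ = 2ρ / |p|² = 2×0.17003 / 0.99716 = 0.34102
θ = 2·atan2(ρ, z) = 2·atan2(0.17003, 0.984) = 0.34220 rad
ℓ = θ/κ = 0.34220/0.34102 = 1.00347

0.3410 88.99 1.0035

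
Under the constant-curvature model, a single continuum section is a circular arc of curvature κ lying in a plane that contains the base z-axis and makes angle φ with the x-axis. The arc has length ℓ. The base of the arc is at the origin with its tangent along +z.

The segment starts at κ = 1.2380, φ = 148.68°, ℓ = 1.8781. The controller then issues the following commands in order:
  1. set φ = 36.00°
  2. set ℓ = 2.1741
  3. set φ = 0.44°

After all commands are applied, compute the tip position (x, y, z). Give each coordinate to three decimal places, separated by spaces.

initial: κ=1.2380, φ=148.68°, ℓ=1.8781
cmd 1: set φ=36.00° → (κ,φ,ℓ)=(1.2380,36.00°,1.8781) → tip=(1.1010,0.7999,0.5887)
cmd 2: set ℓ=2.1741 → (κ,φ,ℓ)=(1.2380,36.00°,2.1741) → tip=(1.2419,0.9023,0.3514)
cmd 3: set φ=0.44° → (κ,φ,ℓ)=(1.2380,0.44°,2.1741) → tip=(1.5350,0.0118,0.3514)

1.535 0.012 0.351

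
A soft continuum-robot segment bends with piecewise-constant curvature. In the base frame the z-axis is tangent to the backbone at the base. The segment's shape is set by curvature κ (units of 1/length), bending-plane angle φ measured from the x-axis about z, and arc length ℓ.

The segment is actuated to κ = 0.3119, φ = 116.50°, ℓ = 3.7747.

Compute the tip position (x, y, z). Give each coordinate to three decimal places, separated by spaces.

θ = κ·ℓ = 0.3119 × 3.7747 = 1.17733 rad
ρ = (1 − cos θ)/κ = (1 − 0.38339)/0.3119 = 1.97694
z = sin θ / κ = 0.92359/0.3119 = 2.96116
x = ρ cos φ = 1.97694 × cos(116.50°) = -0.88211
y = ρ sin φ = 1.97694 × sin(116.50°) = 1.76923

-0.882 1.769 2.961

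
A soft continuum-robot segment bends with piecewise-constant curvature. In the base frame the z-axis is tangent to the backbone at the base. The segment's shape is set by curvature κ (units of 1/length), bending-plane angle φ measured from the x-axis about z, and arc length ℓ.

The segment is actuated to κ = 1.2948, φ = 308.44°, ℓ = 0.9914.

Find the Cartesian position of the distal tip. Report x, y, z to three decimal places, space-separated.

0.344 -0.434 0.741

θ = κ·ℓ = 1.2948 × 0.9914 = 1.28366 rad
ρ = (1 − cos θ)/κ = (1 − 0.28320)/1.2948 = 0.55360
z = sin θ / κ = 0.95906/1.2948 = 0.74070
x = ρ cos φ = 0.55360 × cos(308.44°) = 0.34417
y = ρ sin φ = 0.55360 × sin(308.44°) = -0.43361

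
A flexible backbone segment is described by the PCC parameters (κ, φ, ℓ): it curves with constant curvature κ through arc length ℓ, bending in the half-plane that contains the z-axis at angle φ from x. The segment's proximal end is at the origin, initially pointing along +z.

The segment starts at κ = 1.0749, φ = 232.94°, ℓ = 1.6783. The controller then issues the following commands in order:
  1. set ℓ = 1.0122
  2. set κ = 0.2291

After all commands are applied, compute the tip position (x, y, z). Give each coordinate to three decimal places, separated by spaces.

-0.070 -0.093 1.003

initial: κ=1.0749, φ=232.94°, ℓ=1.6783
cmd 1: set ℓ=1.0122 → (κ,φ,ℓ)=(1.0749,232.94°,1.0122) → tip=(-0.3004,-0.3977,0.8240)
cmd 2: set κ=0.2291 → (κ,φ,ℓ)=(0.2291,232.94°,1.0122) → tip=(-0.0704,-0.0932,1.0032)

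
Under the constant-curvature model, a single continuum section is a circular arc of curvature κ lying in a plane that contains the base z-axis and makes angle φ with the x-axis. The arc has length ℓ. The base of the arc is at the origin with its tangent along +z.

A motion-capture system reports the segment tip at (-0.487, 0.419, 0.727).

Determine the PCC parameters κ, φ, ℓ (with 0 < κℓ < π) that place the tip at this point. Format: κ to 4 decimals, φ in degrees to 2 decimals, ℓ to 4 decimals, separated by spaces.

1.3651 139.29 1.0604

ρ = √(x²+y²) = √(-0.487² + 0.419²) = 0.64244
φ = atan2(y, x) mod 360° = atan2(0.419, -0.487) = 139.2923°
|p|² = ρ² + z² = 0.64244² + 0.727² = 0.94126
κ = 2ρ / |p|² = 2×0.64244 / 0.94126 = 1.36507
θ = 2·atan2(ρ, z) = 2·atan2(0.64244, 0.727) = 1.44746 rad
ℓ = θ/κ = 1.44746/1.36507 = 1.06036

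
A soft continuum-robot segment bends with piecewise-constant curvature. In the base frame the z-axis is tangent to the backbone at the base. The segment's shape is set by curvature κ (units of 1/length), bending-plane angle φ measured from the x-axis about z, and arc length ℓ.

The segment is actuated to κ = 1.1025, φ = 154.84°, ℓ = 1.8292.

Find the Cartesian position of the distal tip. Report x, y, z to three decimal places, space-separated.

-1.175 0.552 0.818

θ = κ·ℓ = 1.1025 × 1.8292 = 2.01669 rad
ρ = (1 − cos θ)/κ = (1 − -0.43127)/1.1025 = 1.29820
z = sin θ / κ = 0.90222/1.1025 = 0.81834
x = ρ cos φ = 1.29820 × cos(154.84°) = -1.17503
y = ρ sin φ = 1.29820 × sin(154.84°) = 0.55193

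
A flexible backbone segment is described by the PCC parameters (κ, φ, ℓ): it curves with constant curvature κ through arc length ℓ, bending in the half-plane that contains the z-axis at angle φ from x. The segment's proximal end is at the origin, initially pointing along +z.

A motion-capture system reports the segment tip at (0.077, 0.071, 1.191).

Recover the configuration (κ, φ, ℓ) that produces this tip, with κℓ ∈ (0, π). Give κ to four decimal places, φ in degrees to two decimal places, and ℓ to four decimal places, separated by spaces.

ρ = √(x²+y²) = √(0.077² + 0.071²) = 0.10474
φ = atan2(y, x) mod 360° = atan2(0.071, 0.077) = 42.6785°
|p|² = ρ² + z² = 0.10474² + 1.191² = 1.42945
κ = 2ρ / |p|² = 2×0.10474 / 1.42945 = 0.14654
θ = 2·atan2(ρ, z) = 2·atan2(0.10474, 1.191) = 0.17543 rad
ℓ = θ/κ = 0.17543/0.14654 = 1.19713

0.1465 42.68 1.1971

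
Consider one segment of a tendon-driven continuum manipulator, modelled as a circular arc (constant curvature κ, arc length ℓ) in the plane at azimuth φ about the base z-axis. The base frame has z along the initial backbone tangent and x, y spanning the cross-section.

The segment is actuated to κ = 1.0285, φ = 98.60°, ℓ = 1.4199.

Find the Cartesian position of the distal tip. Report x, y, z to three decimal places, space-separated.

θ = κ·ℓ = 1.0285 × 1.4199 = 1.46037 rad
ρ = (1 − cos θ)/κ = (1 − 0.11020)/1.0285 = 0.86514
z = sin θ / κ = 0.99391/1.0285 = 0.96637
x = ρ cos φ = 0.86514 × cos(98.60°) = -0.12937
y = ρ sin φ = 0.86514 × sin(98.60°) = 0.85541

-0.129 0.855 0.966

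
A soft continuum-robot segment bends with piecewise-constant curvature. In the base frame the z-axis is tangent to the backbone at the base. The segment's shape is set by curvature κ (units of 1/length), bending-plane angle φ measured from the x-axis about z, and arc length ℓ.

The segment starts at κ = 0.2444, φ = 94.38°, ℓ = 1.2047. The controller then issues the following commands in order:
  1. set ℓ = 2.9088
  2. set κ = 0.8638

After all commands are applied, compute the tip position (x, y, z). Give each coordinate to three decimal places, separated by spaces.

-0.160 2.088 0.681

initial: κ=0.2444, φ=94.38°, ℓ=1.2047
cmd 1: set ℓ=2.9088 → (κ,φ,ℓ)=(0.2444,94.38°,2.9088) → tip=(-0.0757,0.9882,2.6699)
cmd 2: set κ=0.8638 → (κ,φ,ℓ)=(0.8638,94.38°,2.9088) → tip=(-0.1599,2.0877,0.6811)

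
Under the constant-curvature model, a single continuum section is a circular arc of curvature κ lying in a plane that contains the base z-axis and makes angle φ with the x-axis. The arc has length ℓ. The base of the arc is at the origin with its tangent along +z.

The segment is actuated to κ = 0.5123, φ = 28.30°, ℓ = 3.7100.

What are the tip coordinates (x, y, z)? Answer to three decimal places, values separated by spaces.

θ = κ·ℓ = 0.5123 × 3.7100 = 1.90063 rad
ρ = (1 − cos θ)/κ = (1 − -0.32389)/0.5123 = 2.58421
z = sin θ / κ = 0.94610/0.5123 = 1.84676
x = ρ cos φ = 2.58421 × cos(28.30°) = 2.27533
y = ρ sin φ = 2.58421 × sin(28.30°) = 1.22514

2.275 1.225 1.847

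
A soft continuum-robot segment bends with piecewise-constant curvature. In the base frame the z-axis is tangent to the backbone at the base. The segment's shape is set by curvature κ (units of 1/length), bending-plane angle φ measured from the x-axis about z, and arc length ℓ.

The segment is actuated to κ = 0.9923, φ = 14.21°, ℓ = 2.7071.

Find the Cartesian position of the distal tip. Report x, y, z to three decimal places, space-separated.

1.854 0.470 0.443

θ = κ·ℓ = 0.9923 × 2.7071 = 2.68626 rad
ρ = (1 − cos θ)/κ = (1 − -0.89811)/0.9923 = 1.91284
z = sin θ / κ = 0.43977/0.9923 = 0.44318
x = ρ cos φ = 1.91284 × cos(14.21°) = 1.85431
y = ρ sin φ = 1.91284 × sin(14.21°) = 0.46956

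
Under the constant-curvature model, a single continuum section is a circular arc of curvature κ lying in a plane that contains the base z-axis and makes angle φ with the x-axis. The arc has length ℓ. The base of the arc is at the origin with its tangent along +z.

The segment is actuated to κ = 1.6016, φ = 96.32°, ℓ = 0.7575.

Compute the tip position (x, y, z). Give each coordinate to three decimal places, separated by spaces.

θ = κ·ℓ = 1.6016 × 0.7575 = 1.21321 rad
ρ = (1 − cos θ)/κ = (1 − 0.35001)/1.6016 = 0.40584
z = sin θ / κ = 0.93675/1.6016 = 0.58488
x = ρ cos φ = 0.40584 × cos(96.32°) = -0.04467
y = ρ sin φ = 0.40584 × sin(96.32°) = 0.40337

-0.045 0.403 0.585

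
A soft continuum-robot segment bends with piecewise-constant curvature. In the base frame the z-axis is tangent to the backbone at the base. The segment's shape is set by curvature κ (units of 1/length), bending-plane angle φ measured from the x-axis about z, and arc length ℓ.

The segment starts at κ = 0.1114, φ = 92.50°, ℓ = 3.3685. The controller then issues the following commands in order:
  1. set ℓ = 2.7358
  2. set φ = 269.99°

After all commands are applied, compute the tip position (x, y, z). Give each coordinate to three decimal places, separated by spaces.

-0.000 -0.414 2.694

initial: κ=0.1114, φ=92.50°, ℓ=3.3685
cmd 1: set ℓ=2.7358 → (κ,φ,ℓ)=(0.1114,92.50°,2.7358) → tip=(-0.0180,0.4133,2.6936)
cmd 2: set φ=269.99° → (κ,φ,ℓ)=(0.1114,269.99°,2.7358) → tip=(-0.0001,-0.4137,2.6936)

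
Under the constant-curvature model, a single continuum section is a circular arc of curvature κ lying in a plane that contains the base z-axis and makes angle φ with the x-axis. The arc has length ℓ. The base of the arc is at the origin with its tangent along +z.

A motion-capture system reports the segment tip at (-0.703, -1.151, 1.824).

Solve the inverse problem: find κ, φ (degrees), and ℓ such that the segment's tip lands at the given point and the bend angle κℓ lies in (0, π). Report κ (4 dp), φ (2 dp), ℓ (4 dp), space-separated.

ρ = √(x²+y²) = √(-0.703² + -1.151²) = 1.34871
φ = atan2(y, x) mod 360° = atan2(-1.151, -0.703) = 238.5845°
|p|² = ρ² + z² = 1.34871² + 1.824² = 5.14599
κ = 2ρ / |p|² = 2×1.34871 / 5.14599 = 0.52418
θ = 2·atan2(ρ, z) = 2·atan2(1.34871, 1.824) = 1.27339 rad
ℓ = θ/κ = 1.27339/0.52418 = 2.42932

0.5242 238.58 2.4293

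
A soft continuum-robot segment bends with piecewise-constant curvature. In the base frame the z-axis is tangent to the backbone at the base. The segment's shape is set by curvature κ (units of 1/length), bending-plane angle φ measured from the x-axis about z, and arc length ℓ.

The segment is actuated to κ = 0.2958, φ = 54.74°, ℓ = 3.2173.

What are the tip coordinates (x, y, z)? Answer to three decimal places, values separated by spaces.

0.819 1.159 2.753

θ = κ·ℓ = 0.2958 × 3.2173 = 0.95168 rad
ρ = (1 − cos θ)/κ = (1 − 0.58032)/0.2958 = 1.41880
z = sin θ / κ = 0.81439/0.2958 = 2.75318
x = ρ cos φ = 1.41880 × cos(54.74°) = 0.81906
y = ρ sin φ = 1.41880 × sin(54.74°) = 1.15851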